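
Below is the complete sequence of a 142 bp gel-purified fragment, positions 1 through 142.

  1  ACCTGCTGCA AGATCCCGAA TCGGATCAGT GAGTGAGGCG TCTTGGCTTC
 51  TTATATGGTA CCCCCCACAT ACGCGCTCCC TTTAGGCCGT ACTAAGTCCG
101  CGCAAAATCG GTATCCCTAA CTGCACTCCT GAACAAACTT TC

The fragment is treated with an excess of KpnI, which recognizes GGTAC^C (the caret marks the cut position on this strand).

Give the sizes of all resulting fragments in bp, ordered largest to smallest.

81, 61 bp

The KpnI site (GGTACC) starts at position 57.
KpnI cuts after base 5 of each site (before the last base), so after position 61.
Linear molecule, 1 cut → 2 fragments:
  1–61 → 61 bp
  62–142 → 81 bp
Sorted largest to smallest: 81, 61 bp.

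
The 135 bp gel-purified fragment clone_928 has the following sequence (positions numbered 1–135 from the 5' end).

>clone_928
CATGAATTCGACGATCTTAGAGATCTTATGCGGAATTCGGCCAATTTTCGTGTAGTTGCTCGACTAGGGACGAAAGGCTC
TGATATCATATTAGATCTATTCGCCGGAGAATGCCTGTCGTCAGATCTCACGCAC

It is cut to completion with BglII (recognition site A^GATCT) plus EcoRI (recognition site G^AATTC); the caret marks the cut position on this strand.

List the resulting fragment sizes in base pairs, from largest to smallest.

60, 30, 17, 12, 12, 4 bp

BglII sites (AGATCT) start at positions 21, 93, 123.
BglII cuts after the first base of each site, so after positions 21, 93, 123.
EcoRI sites (GAATTC) start at positions 4, 33.
EcoRI cuts after the first base of each site, so after positions 4, 33.
Combined cut positions: 4, 21, 33, 93, 123.
Linear molecule, 5 cuts → 6 fragments:
  1–4 → 4 bp
  5–21 → 17 bp
  22–33 → 12 bp
  34–93 → 60 bp
  94–123 → 30 bp
  124–135 → 12 bp
Sorted largest to smallest: 60, 30, 17, 12, 12, 4 bp.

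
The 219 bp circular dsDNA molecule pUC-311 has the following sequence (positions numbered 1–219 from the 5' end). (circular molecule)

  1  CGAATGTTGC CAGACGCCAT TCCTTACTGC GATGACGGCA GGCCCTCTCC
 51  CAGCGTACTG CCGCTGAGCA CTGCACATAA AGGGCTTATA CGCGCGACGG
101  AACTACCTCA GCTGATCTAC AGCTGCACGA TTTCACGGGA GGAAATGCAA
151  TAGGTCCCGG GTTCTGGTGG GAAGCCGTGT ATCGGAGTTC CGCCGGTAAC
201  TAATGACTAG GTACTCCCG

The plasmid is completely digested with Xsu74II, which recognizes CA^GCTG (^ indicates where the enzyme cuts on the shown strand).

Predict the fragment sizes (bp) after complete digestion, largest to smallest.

208, 11 bp

Xsu74II sites (CAGCTG) start at positions 109, 120.
Xsu74II cuts after base 2 of each site, so after positions 110, 121.
Circular molecule, 2 cuts → 2 fragments:
  111–121 → 11 bp
  122–219 then 1–110 → 98 + 110 = 208 bp
Sorted largest to smallest: 208, 11 bp.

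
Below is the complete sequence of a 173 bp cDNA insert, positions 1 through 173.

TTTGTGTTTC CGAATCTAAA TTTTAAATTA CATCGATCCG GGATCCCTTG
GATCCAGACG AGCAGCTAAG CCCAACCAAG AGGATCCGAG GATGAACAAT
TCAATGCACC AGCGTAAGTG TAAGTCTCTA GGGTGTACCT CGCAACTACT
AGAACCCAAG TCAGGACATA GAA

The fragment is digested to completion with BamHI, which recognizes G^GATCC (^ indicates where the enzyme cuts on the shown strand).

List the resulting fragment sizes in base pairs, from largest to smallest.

BamHI sites (GGATCC) start at positions 41, 50, 82.
BamHI cuts after the first base of each site, so after positions 41, 50, 82.
Linear molecule, 3 cuts → 4 fragments:
  1–41 → 41 bp
  42–50 → 9 bp
  51–82 → 32 bp
  83–173 → 91 bp
Sorted largest to smallest: 91, 41, 32, 9 bp.

91, 41, 32, 9 bp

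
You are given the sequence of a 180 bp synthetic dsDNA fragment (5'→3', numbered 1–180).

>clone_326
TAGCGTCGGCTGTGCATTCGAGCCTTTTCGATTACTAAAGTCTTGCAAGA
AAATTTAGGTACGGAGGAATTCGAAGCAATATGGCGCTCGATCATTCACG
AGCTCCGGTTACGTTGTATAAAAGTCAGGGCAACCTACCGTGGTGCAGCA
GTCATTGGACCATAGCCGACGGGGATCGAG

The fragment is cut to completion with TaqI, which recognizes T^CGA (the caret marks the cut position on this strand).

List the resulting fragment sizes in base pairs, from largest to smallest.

88, 43, 18, 17, 10, 4 bp

TaqI sites (TCGA) start at positions 18, 28, 71, 88, 176.
TaqI cuts after the first base of each site, so after positions 18, 28, 71, 88, 176.
Linear molecule, 5 cuts → 6 fragments:
  1–18 → 18 bp
  19–28 → 10 bp
  29–71 → 43 bp
  72–88 → 17 bp
  89–176 → 88 bp
  177–180 → 4 bp
Sorted largest to smallest: 88, 43, 18, 17, 10, 4 bp.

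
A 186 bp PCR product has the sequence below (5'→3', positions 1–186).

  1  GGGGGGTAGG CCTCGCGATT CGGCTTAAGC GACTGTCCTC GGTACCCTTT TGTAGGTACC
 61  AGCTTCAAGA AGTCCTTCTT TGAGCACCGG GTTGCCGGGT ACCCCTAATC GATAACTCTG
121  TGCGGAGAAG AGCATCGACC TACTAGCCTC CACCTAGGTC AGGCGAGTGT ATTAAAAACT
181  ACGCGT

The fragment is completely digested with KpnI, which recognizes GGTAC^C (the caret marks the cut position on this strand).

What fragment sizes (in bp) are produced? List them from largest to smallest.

84, 45, 43, 14 bp

KpnI sites (GGTACC) start at positions 41, 55, 98.
KpnI cuts after base 5 of each site (before the last base), so after positions 45, 59, 102.
Linear molecule, 3 cuts → 4 fragments:
  1–45 → 45 bp
  46–59 → 14 bp
  60–102 → 43 bp
  103–186 → 84 bp
Sorted largest to smallest: 84, 45, 43, 14 bp.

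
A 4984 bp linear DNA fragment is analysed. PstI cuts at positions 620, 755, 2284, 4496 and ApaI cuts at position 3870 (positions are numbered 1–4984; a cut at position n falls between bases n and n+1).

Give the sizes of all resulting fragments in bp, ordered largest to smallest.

1586, 1529, 626, 620, 488, 135 bp

Combined cut positions (sorted): 620, 755, 2284, 3870, 4496.
Linear molecule, 5 cuts → 6 fragments:
  620 − 0 = 620 bp
  755 − 620 = 135 bp
  2284 − 755 = 1529 bp
  3870 − 2284 = 1586 bp
  4496 − 3870 = 626 bp
  4984 − 4496 = 488 bp
Sorted largest to smallest: 1586, 1529, 626, 620, 488, 135 bp.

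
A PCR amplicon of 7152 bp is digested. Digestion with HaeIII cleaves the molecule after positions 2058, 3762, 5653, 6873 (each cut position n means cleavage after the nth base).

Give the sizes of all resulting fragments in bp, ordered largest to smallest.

2058, 1891, 1704, 1220, 279 bp

Linear molecule, 4 cuts → 5 fragments:
  2058 − 0 = 2058 bp
  3762 − 2058 = 1704 bp
  5653 − 3762 = 1891 bp
  6873 − 5653 = 1220 bp
  7152 − 6873 = 279 bp
Sorted largest to smallest: 2058, 1891, 1704, 1220, 279 bp.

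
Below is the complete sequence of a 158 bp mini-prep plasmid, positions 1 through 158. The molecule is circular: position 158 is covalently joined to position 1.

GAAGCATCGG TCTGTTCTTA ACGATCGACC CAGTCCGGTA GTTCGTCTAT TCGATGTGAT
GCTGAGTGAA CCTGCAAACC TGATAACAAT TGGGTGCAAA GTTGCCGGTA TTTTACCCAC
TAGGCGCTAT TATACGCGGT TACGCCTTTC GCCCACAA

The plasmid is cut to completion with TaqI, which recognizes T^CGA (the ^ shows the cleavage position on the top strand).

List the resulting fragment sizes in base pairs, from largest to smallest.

132, 26 bp

TaqI sites (TCGA) start at positions 25, 51.
TaqI cuts after the first base of each site, so after positions 25, 51.
Circular molecule, 2 cuts → 2 fragments:
  26–51 → 26 bp
  52–158 then 1–25 → 107 + 25 = 132 bp
Sorted largest to smallest: 132, 26 bp.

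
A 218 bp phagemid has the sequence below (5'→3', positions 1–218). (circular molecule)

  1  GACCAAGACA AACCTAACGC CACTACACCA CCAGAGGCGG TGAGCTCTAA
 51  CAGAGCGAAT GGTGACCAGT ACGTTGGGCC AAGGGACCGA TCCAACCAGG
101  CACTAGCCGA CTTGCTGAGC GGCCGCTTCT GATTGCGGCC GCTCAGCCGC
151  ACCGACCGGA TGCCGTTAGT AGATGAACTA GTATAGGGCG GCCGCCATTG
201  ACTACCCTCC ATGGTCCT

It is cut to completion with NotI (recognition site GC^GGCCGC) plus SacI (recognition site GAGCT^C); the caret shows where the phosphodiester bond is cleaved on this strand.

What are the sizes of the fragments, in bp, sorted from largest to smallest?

NotI sites (GCGGCCGC) start at positions 119, 135, 188.
NotI cuts after base 2 of each site, so after positions 120, 136, 189.
The SacI site (GAGCTC) starts at position 42.
SacI cuts after base 5 of each site (before the last base), so after position 46.
Combined cut positions: 46, 120, 136, 189.
Circular molecule, 4 cuts → 4 fragments:
  47–120 → 74 bp
  121–136 → 16 bp
  137–189 → 53 bp
  190–218 then 1–46 → 29 + 46 = 75 bp
Sorted largest to smallest: 75, 74, 53, 16 bp.

75, 74, 53, 16 bp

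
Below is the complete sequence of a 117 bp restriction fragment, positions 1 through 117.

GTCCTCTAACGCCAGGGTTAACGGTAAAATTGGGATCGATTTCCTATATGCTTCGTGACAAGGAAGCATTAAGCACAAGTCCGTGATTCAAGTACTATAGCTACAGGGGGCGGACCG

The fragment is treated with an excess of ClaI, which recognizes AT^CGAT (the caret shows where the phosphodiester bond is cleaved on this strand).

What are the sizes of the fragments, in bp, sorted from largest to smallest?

The ClaI site (ATCGAT) starts at position 35.
ClaI cuts after base 2 of each site, so after position 36.
Linear molecule, 1 cut → 2 fragments:
  1–36 → 36 bp
  37–117 → 81 bp
Sorted largest to smallest: 81, 36 bp.

81, 36 bp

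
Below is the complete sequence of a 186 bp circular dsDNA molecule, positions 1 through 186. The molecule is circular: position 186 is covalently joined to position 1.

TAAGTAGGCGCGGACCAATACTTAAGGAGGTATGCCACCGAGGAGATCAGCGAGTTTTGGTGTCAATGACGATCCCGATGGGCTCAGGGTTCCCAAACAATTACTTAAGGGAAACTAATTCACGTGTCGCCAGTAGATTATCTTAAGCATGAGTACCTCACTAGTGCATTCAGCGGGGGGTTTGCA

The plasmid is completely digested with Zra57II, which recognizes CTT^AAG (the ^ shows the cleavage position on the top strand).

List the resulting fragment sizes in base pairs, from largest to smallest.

83, 65, 38 bp

Zra57II sites (CTTAAG) start at positions 21, 104, 142.
Zra57II cuts after base 3 of each site, so after positions 23, 106, 144.
Circular molecule, 3 cuts → 3 fragments:
  24–106 → 83 bp
  107–144 → 38 bp
  145–186 then 1–23 → 42 + 23 = 65 bp
Sorted largest to smallest: 83, 65, 38 bp.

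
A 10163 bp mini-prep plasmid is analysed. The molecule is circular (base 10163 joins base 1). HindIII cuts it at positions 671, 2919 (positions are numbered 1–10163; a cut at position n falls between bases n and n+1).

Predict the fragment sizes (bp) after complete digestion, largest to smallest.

Circular molecule, 2 cuts → 2 fragments:
  2919 − 671 = 2248 bp
  wrap: 10163 − 2919 + 671 = 7915 bp
Sorted largest to smallest: 7915, 2248 bp.

7915, 2248 bp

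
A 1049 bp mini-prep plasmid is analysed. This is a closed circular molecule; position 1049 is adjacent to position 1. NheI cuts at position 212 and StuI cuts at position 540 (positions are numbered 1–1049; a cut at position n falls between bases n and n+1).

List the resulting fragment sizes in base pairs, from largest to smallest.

Combined cut positions (sorted): 212, 540.
Circular molecule, 2 cuts → 2 fragments:
  540 − 212 = 328 bp
  wrap: 1049 − 540 + 212 = 721 bp
Sorted largest to smallest: 721, 328 bp.

721, 328 bp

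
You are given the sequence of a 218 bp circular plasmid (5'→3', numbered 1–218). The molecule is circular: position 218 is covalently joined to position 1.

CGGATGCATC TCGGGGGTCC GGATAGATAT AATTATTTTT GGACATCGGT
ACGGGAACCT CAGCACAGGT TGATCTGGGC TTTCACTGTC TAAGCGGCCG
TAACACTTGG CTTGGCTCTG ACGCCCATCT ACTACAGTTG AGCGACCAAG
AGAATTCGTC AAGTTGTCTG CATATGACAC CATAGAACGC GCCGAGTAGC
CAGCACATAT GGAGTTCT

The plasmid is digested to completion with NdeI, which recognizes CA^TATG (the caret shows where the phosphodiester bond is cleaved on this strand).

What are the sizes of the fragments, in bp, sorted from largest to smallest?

183, 35 bp

NdeI sites (CATATG) start at positions 171, 206.
NdeI cuts after base 2 of each site, so after positions 172, 207.
Circular molecule, 2 cuts → 2 fragments:
  173–207 → 35 bp
  208–218 then 1–172 → 11 + 172 = 183 bp
Sorted largest to smallest: 183, 35 bp.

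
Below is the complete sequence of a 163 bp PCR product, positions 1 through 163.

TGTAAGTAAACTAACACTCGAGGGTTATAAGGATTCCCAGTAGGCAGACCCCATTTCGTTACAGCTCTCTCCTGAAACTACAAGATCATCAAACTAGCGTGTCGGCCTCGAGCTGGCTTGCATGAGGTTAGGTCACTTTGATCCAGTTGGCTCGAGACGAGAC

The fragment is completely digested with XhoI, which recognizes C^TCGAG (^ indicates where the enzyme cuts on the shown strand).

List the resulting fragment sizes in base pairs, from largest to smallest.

90, 44, 17, 12 bp

XhoI sites (CTCGAG) start at positions 17, 107, 151.
XhoI cuts after the first base of each site, so after positions 17, 107, 151.
Linear molecule, 3 cuts → 4 fragments:
  1–17 → 17 bp
  18–107 → 90 bp
  108–151 → 44 bp
  152–163 → 12 bp
Sorted largest to smallest: 90, 44, 17, 12 bp.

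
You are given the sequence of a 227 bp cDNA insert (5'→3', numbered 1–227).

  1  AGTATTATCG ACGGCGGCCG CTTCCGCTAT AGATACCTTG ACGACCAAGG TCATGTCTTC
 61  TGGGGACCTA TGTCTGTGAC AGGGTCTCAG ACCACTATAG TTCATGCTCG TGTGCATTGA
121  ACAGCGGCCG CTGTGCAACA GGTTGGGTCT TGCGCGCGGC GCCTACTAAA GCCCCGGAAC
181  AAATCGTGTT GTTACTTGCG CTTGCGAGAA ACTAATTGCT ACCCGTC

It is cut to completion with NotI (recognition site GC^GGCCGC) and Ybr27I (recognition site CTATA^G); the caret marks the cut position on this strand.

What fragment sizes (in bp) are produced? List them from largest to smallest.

102, 68, 26, 16, 15 bp

NotI sites (GCGGCCGC) start at positions 14, 124.
NotI cuts after base 2 of each site, so after positions 15, 125.
Ybr27I sites (CTATAG) start at positions 27, 95.
Ybr27I cuts after base 5 of each site (before the last base), so after positions 31, 99.
Combined cut positions: 15, 31, 99, 125.
Linear molecule, 4 cuts → 5 fragments:
  1–15 → 15 bp
  16–31 → 16 bp
  32–99 → 68 bp
  100–125 → 26 bp
  126–227 → 102 bp
Sorted largest to smallest: 102, 68, 26, 16, 15 bp.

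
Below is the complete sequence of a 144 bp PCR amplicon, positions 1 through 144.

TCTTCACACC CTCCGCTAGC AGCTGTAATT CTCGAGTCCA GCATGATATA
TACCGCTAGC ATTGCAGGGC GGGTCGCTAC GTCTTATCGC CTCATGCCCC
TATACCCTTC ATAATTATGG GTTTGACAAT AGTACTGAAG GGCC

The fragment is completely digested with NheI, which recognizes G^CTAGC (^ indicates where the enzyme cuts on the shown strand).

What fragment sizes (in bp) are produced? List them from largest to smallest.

89, 40, 15 bp

NheI sites (GCTAGC) start at positions 15, 55.
NheI cuts after the first base of each site, so after positions 15, 55.
Linear molecule, 2 cuts → 3 fragments:
  1–15 → 15 bp
  16–55 → 40 bp
  56–144 → 89 bp
Sorted largest to smallest: 89, 40, 15 bp.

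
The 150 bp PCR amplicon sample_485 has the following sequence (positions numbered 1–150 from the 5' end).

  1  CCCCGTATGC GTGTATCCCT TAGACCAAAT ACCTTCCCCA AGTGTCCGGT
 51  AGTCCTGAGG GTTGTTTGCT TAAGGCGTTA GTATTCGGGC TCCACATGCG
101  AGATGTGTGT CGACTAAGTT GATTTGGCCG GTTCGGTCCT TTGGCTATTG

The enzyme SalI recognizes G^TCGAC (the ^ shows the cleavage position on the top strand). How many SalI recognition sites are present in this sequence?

1

GTCGAC occurs starting at position 109.
SalI cuts at 1 site.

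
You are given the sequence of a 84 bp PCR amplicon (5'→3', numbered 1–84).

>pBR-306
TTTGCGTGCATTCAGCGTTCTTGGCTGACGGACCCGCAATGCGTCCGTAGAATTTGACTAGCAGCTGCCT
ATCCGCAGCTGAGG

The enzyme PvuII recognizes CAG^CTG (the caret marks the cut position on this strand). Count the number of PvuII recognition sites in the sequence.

2

CAGCTG occurs starting at positions 62, 76.
PvuII cuts at 2 sites.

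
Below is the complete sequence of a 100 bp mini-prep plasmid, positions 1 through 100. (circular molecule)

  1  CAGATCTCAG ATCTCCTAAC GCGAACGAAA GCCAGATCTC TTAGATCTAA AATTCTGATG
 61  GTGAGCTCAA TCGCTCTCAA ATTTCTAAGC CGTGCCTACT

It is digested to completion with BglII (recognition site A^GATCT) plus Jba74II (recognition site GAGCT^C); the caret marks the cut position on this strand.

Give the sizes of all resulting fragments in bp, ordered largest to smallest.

BglII sites (AGATCT) start at positions 2, 9, 34, 43.
BglII cuts after the first base of each site, so after positions 2, 9, 34, 43.
The Jba74II site (GAGCTC) starts at position 63.
Jba74II cuts after base 5 of each site (before the last base), so after position 67.
Combined cut positions: 2, 9, 34, 43, 67.
Circular molecule, 5 cuts → 5 fragments:
  3–9 → 7 bp
  10–34 → 25 bp
  35–43 → 9 bp
  44–67 → 24 bp
  68–100 then 1–2 → 33 + 2 = 35 bp
Sorted largest to smallest: 35, 25, 24, 9, 7 bp.

35, 25, 24, 9, 7 bp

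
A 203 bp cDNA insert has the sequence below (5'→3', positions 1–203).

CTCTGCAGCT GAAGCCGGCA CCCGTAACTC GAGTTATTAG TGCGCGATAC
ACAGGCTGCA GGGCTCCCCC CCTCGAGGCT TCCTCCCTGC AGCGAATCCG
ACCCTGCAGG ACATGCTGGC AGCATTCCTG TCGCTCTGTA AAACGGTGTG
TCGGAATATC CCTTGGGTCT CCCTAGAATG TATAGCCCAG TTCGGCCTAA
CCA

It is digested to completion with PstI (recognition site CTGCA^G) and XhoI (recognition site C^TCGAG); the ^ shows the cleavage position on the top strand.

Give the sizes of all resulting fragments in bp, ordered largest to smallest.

PstI sites (CTGCAG) start at positions 3, 56, 87, 104.
PstI cuts after base 5 of each site (before the last base), so after positions 7, 60, 91, 108.
XhoI sites (CTCGAG) start at positions 28, 72.
XhoI cuts after the first base of each site, so after positions 28, 72.
Combined cut positions: 7, 28, 60, 72, 91, 108.
Linear molecule, 6 cuts → 7 fragments:
  1–7 → 7 bp
  8–28 → 21 bp
  29–60 → 32 bp
  61–72 → 12 bp
  73–91 → 19 bp
  92–108 → 17 bp
  109–203 → 95 bp
Sorted largest to smallest: 95, 32, 21, 19, 17, 12, 7 bp.

95, 32, 21, 19, 17, 12, 7 bp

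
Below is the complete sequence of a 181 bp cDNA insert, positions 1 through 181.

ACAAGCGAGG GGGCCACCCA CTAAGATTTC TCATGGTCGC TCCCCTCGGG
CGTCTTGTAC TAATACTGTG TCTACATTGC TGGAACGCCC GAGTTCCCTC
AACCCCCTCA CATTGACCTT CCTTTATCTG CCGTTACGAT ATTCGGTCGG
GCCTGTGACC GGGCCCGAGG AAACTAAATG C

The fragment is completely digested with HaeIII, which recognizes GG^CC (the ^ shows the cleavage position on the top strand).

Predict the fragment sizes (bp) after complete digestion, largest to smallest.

HaeIII sites (GGCC) start at positions 12, 150, 162.
HaeIII cuts after base 2 of each site, so after positions 13, 151, 163.
Linear molecule, 3 cuts → 4 fragments:
  1–13 → 13 bp
  14–151 → 138 bp
  152–163 → 12 bp
  164–181 → 18 bp
Sorted largest to smallest: 138, 18, 13, 12 bp.

138, 18, 13, 12 bp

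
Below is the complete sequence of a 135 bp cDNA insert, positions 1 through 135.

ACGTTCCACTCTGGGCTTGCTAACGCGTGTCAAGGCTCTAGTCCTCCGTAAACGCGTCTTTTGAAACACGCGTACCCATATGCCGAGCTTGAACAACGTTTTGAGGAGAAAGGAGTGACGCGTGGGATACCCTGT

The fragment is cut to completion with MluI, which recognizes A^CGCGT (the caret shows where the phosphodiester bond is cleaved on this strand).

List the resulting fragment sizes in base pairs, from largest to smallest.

MluI sites (ACGCGT) start at positions 23, 52, 68, 118.
MluI cuts after the first base of each site, so after positions 23, 52, 68, 118.
Linear molecule, 4 cuts → 5 fragments:
  1–23 → 23 bp
  24–52 → 29 bp
  53–68 → 16 bp
  69–118 → 50 bp
  119–135 → 17 bp
Sorted largest to smallest: 50, 29, 23, 17, 16 bp.

50, 29, 23, 17, 16 bp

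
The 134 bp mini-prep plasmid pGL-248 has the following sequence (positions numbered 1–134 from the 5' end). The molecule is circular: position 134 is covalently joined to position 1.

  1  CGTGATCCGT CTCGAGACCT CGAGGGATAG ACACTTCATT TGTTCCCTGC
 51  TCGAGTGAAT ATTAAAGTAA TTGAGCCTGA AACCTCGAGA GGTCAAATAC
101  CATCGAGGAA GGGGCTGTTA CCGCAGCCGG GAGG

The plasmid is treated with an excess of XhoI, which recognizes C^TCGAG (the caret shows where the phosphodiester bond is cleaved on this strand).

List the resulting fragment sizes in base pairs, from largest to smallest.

XhoI sites (CTCGAG) start at positions 11, 19, 50, 84.
XhoI cuts after the first base of each site, so after positions 11, 19, 50, 84.
Circular molecule, 4 cuts → 4 fragments:
  12–19 → 8 bp
  20–50 → 31 bp
  51–84 → 34 bp
  85–134 then 1–11 → 50 + 11 = 61 bp
Sorted largest to smallest: 61, 34, 31, 8 bp.

61, 34, 31, 8 bp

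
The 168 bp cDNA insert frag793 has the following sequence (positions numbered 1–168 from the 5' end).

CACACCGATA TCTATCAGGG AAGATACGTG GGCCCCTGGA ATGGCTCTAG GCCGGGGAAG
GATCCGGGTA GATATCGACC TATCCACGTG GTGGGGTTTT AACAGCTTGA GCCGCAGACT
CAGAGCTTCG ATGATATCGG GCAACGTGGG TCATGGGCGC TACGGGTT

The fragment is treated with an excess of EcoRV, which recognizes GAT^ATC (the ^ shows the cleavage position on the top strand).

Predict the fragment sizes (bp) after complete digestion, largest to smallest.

EcoRV sites (GATATC) start at positions 7, 71, 133.
EcoRV cuts after base 3 of each site, so after positions 9, 73, 135.
Linear molecule, 3 cuts → 4 fragments:
  1–9 → 9 bp
  10–73 → 64 bp
  74–135 → 62 bp
  136–168 → 33 bp
Sorted largest to smallest: 64, 62, 33, 9 bp.

64, 62, 33, 9 bp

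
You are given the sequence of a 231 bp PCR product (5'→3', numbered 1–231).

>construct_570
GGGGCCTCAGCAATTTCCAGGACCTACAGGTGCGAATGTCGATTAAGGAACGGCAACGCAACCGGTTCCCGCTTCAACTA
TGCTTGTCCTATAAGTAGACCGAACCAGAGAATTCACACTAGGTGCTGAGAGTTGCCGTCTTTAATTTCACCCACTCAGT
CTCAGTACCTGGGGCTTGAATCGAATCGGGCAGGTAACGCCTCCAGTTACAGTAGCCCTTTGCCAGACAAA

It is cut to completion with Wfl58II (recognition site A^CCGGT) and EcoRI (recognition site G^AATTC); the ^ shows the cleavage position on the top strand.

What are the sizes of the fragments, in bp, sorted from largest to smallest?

The Wfl58II site (ACCGGT) starts at position 61.
Wfl58II cuts after the first base of each site, so after position 61.
The EcoRI site (GAATTC) starts at position 110.
EcoRI cuts after the first base of each site, so after position 110.
Combined cut positions: 61, 110.
Linear molecule, 2 cuts → 3 fragments:
  1–61 → 61 bp
  62–110 → 49 bp
  111–231 → 121 bp
Sorted largest to smallest: 121, 61, 49 bp.

121, 61, 49 bp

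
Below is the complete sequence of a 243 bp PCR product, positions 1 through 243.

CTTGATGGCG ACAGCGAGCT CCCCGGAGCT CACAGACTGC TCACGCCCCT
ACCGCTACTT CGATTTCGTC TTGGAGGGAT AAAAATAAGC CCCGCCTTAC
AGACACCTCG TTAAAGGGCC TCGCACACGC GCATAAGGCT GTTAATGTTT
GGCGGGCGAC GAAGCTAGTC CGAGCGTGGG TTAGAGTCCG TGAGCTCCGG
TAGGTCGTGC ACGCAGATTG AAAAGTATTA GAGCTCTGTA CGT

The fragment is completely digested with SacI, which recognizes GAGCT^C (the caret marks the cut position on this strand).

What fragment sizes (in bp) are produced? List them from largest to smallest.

SacI sites (GAGCTC) start at positions 16, 26, 192, 231.
SacI cuts after base 5 of each site (before the last base), so after positions 20, 30, 196, 235.
Linear molecule, 4 cuts → 5 fragments:
  1–20 → 20 bp
  21–30 → 10 bp
  31–196 → 166 bp
  197–235 → 39 bp
  236–243 → 8 bp
Sorted largest to smallest: 166, 39, 20, 10, 8 bp.

166, 39, 20, 10, 8 bp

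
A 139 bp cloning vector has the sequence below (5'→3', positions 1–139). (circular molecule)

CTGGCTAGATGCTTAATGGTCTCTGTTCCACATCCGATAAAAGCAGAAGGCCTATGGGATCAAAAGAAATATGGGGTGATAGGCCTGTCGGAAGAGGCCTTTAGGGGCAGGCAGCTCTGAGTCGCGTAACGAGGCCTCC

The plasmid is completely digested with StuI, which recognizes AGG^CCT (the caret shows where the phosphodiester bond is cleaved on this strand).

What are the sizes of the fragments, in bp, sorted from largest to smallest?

StuI sites (AGGCCT) start at positions 48, 81, 95, 132.
StuI cuts after base 3 of each site, so after positions 50, 83, 97, 134.
Circular molecule, 4 cuts → 4 fragments:
  51–83 → 33 bp
  84–97 → 14 bp
  98–134 → 37 bp
  135–139 then 1–50 → 5 + 50 = 55 bp
Sorted largest to smallest: 55, 37, 33, 14 bp.

55, 37, 33, 14 bp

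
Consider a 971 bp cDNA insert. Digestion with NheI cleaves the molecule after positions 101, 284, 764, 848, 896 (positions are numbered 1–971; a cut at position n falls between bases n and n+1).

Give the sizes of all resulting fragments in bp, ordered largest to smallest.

Linear molecule, 5 cuts → 6 fragments:
  101 − 0 = 101 bp
  284 − 101 = 183 bp
  764 − 284 = 480 bp
  848 − 764 = 84 bp
  896 − 848 = 48 bp
  971 − 896 = 75 bp
Sorted largest to smallest: 480, 183, 101, 84, 75, 48 bp.

480, 183, 101, 84, 75, 48 bp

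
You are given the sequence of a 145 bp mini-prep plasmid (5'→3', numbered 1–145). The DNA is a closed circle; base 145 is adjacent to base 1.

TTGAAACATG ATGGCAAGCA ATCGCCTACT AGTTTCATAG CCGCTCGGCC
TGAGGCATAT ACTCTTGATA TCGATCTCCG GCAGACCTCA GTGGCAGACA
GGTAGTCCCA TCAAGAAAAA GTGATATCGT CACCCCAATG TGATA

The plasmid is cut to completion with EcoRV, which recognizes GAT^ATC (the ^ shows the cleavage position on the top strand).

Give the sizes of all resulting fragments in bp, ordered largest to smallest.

89, 56 bp

EcoRV sites (GATATC) start at positions 67, 123.
EcoRV cuts after base 3 of each site, so after positions 69, 125.
Circular molecule, 2 cuts → 2 fragments:
  70–125 → 56 bp
  126–145 then 1–69 → 20 + 69 = 89 bp
Sorted largest to smallest: 89, 56 bp.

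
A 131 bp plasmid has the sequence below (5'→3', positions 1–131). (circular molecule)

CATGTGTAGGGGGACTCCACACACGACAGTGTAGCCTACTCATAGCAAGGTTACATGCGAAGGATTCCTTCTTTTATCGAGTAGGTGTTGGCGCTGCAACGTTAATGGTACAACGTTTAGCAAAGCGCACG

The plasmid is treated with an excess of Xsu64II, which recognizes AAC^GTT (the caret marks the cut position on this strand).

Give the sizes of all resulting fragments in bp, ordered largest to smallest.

Xsu64II sites (AACGTT) start at positions 98, 112.
Xsu64II cuts after base 3 of each site, so after positions 100, 114.
Circular molecule, 2 cuts → 2 fragments:
  101–114 → 14 bp
  115–131 then 1–100 → 17 + 100 = 117 bp
Sorted largest to smallest: 117, 14 bp.

117, 14 bp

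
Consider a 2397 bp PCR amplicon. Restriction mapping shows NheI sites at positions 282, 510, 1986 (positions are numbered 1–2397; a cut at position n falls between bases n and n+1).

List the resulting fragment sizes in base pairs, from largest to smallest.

Linear molecule, 3 cuts → 4 fragments:
  282 − 0 = 282 bp
  510 − 282 = 228 bp
  1986 − 510 = 1476 bp
  2397 − 1986 = 411 bp
Sorted largest to smallest: 1476, 411, 282, 228 bp.

1476, 411, 282, 228 bp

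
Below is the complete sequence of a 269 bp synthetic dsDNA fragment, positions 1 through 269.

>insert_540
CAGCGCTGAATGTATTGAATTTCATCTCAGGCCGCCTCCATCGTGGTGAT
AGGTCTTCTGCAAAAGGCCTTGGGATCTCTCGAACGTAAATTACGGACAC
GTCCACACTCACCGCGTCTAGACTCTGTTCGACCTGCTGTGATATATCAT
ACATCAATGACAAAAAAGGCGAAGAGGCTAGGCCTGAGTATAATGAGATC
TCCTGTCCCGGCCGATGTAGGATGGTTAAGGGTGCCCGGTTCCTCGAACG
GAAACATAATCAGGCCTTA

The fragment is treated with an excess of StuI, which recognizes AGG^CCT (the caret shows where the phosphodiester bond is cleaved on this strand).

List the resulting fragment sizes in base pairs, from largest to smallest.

StuI sites (AGGCCT) start at positions 65, 180, 262.
StuI cuts after base 3 of each site, so after positions 67, 182, 264.
Linear molecule, 3 cuts → 4 fragments:
  1–67 → 67 bp
  68–182 → 115 bp
  183–264 → 82 bp
  265–269 → 5 bp
Sorted largest to smallest: 115, 82, 67, 5 bp.

115, 82, 67, 5 bp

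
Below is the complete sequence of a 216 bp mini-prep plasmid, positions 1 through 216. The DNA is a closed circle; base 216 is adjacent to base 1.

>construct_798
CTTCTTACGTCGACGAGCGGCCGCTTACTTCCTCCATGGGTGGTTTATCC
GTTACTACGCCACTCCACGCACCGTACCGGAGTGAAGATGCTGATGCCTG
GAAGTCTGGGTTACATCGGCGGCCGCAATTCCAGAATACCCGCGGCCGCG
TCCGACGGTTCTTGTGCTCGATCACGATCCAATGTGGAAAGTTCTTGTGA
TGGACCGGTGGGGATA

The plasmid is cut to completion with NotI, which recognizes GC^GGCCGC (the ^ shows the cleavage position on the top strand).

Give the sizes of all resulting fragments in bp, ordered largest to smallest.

102, 91, 23 bp

NotI sites (GCGGCCGC) start at positions 17, 119, 142.
NotI cuts after base 2 of each site, so after positions 18, 120, 143.
Circular molecule, 3 cuts → 3 fragments:
  19–120 → 102 bp
  121–143 → 23 bp
  144–216 then 1–18 → 73 + 18 = 91 bp
Sorted largest to smallest: 102, 91, 23 bp.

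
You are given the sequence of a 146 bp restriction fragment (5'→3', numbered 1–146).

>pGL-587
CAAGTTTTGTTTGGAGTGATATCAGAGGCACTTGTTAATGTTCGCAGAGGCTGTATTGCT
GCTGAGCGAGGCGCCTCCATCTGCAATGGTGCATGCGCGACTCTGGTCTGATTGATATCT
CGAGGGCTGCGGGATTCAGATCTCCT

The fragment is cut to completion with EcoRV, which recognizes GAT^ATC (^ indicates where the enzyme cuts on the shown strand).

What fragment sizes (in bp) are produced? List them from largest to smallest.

EcoRV sites (GATATC) start at positions 18, 114.
EcoRV cuts after base 3 of each site, so after positions 20, 116.
Linear molecule, 2 cuts → 3 fragments:
  1–20 → 20 bp
  21–116 → 96 bp
  117–146 → 30 bp
Sorted largest to smallest: 96, 30, 20 bp.

96, 30, 20 bp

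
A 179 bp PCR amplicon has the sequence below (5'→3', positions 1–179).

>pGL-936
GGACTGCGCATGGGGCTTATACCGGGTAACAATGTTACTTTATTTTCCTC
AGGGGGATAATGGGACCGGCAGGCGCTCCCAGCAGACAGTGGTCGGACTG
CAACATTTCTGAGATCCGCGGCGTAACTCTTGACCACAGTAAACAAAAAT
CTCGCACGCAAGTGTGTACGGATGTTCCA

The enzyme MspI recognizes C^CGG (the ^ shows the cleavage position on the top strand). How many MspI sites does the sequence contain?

2

CCGG occurs starting at positions 22, 66.
MspI cuts at 2 sites.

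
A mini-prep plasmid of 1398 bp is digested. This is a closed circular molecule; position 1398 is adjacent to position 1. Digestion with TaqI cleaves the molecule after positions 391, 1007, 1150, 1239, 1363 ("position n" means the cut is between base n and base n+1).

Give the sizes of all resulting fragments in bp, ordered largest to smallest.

616, 426, 143, 124, 89 bp

Circular molecule, 5 cuts → 5 fragments:
  1007 − 391 = 616 bp
  1150 − 1007 = 143 bp
  1239 − 1150 = 89 bp
  1363 − 1239 = 124 bp
  wrap: 1398 − 1363 + 391 = 426 bp
Sorted largest to smallest: 616, 426, 143, 124, 89 bp.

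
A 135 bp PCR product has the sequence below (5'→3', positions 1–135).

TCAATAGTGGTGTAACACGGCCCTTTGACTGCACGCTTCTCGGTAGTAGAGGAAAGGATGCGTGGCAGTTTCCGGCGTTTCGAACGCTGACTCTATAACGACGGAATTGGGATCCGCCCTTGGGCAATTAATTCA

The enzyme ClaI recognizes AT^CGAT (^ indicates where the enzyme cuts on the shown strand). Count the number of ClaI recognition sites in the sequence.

0

No occurrence of ATCGAT is present in the sequence.
ClaI does not cut: 0 sites.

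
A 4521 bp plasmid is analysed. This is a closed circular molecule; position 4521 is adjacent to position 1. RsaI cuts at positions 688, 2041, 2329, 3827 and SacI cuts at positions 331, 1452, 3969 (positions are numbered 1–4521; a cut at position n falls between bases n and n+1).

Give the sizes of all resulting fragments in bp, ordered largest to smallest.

Combined cut positions (sorted): 331, 688, 1452, 2041, 2329, 3827, 3969.
Circular molecule, 7 cuts → 7 fragments:
  688 − 331 = 357 bp
  1452 − 688 = 764 bp
  2041 − 1452 = 589 bp
  2329 − 2041 = 288 bp
  3827 − 2329 = 1498 bp
  3969 − 3827 = 142 bp
  wrap: 4521 − 3969 + 331 = 883 bp
Sorted largest to smallest: 1498, 883, 764, 589, 357, 288, 142 bp.

1498, 883, 764, 589, 357, 288, 142 bp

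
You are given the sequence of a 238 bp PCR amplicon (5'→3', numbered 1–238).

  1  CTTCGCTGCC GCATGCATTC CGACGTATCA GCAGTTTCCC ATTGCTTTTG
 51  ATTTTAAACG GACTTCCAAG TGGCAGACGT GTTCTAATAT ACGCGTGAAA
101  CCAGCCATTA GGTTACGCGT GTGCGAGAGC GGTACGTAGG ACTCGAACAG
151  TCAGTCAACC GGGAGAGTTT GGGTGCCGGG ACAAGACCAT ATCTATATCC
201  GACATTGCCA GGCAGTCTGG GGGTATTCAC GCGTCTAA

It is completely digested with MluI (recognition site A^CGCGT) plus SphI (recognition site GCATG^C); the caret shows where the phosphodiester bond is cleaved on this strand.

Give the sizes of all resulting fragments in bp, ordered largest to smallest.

114, 76, 24, 15, 9 bp

MluI sites (ACGCGT) start at positions 91, 115, 229.
MluI cuts after the first base of each site, so after positions 91, 115, 229.
The SphI site (GCATGC) starts at position 11.
SphI cuts after base 5 of each site (before the last base), so after position 15.
Combined cut positions: 15, 91, 115, 229.
Linear molecule, 4 cuts → 5 fragments:
  1–15 → 15 bp
  16–91 → 76 bp
  92–115 → 24 bp
  116–229 → 114 bp
  230–238 → 9 bp
Sorted largest to smallest: 114, 76, 24, 15, 9 bp.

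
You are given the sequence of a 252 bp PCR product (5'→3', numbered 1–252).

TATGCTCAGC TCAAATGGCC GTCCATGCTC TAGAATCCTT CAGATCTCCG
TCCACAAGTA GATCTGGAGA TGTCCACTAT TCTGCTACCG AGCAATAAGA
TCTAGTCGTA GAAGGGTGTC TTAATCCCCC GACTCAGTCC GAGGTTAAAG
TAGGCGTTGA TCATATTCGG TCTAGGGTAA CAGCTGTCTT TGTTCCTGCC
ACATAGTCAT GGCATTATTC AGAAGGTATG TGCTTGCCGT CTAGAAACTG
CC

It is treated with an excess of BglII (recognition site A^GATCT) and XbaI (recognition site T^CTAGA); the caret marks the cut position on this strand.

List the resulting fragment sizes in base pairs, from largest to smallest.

BglII sites (AGATCT) start at positions 42, 60, 98.
BglII cuts after the first base of each site, so after positions 42, 60, 98.
XbaI sites (TCTAGA) start at positions 29, 240.
XbaI cuts after the first base of each site, so after positions 29, 240.
Combined cut positions: 29, 42, 60, 98, 240.
Linear molecule, 5 cuts → 6 fragments:
  1–29 → 29 bp
  30–42 → 13 bp
  43–60 → 18 bp
  61–98 → 38 bp
  99–240 → 142 bp
  241–252 → 12 bp
Sorted largest to smallest: 142, 38, 29, 18, 13, 12 bp.

142, 38, 29, 18, 13, 12 bp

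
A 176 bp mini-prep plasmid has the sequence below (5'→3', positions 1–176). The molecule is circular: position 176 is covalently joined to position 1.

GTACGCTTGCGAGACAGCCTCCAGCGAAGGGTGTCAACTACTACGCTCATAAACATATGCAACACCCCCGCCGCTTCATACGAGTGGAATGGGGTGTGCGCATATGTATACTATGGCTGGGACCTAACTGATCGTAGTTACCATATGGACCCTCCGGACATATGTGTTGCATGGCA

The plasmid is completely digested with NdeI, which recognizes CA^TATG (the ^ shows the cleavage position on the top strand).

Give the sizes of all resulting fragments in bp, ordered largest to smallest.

NdeI sites (CATATG) start at positions 54, 101, 142, 159.
NdeI cuts after base 2 of each site, so after positions 55, 102, 143, 160.
Circular molecule, 4 cuts → 4 fragments:
  56–102 → 47 bp
  103–143 → 41 bp
  144–160 → 17 bp
  161–176 then 1–55 → 16 + 55 = 71 bp
Sorted largest to smallest: 71, 47, 41, 17 bp.

71, 47, 41, 17 bp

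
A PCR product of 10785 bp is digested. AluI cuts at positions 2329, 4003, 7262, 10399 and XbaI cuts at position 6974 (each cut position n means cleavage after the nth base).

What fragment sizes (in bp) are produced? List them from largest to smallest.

Combined cut positions (sorted): 2329, 4003, 6974, 7262, 10399.
Linear molecule, 5 cuts → 6 fragments:
  2329 − 0 = 2329 bp
  4003 − 2329 = 1674 bp
  6974 − 4003 = 2971 bp
  7262 − 6974 = 288 bp
  10399 − 7262 = 3137 bp
  10785 − 10399 = 386 bp
Sorted largest to smallest: 3137, 2971, 2329, 1674, 386, 288 bp.

3137, 2971, 2329, 1674, 386, 288 bp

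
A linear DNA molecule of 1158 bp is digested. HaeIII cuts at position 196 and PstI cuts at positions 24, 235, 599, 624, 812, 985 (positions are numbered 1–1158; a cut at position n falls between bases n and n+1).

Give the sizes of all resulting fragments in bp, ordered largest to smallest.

364, 188, 173, 173, 172, 39, 25, 24 bp

Combined cut positions (sorted): 24, 196, 235, 599, 624, 812, 985.
Linear molecule, 7 cuts → 8 fragments:
  24 − 0 = 24 bp
  196 − 24 = 172 bp
  235 − 196 = 39 bp
  599 − 235 = 364 bp
  624 − 599 = 25 bp
  812 − 624 = 188 bp
  985 − 812 = 173 bp
  1158 − 985 = 173 bp
Sorted largest to smallest: 364, 188, 173, 173, 172, 39, 25, 24 bp.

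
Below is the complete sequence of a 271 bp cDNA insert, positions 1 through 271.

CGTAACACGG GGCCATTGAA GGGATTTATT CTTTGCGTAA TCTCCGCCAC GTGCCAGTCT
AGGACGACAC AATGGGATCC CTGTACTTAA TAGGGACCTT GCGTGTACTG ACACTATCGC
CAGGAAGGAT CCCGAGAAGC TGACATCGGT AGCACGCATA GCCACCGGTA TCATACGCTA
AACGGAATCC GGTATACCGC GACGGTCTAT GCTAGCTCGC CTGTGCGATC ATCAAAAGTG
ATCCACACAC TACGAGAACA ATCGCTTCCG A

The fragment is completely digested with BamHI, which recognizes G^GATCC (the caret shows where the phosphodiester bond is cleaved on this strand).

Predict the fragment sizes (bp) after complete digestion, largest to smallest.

144, 75, 52 bp

BamHI sites (GGATCC) start at positions 75, 127.
BamHI cuts after the first base of each site, so after positions 75, 127.
Linear molecule, 2 cuts → 3 fragments:
  1–75 → 75 bp
  76–127 → 52 bp
  128–271 → 144 bp
Sorted largest to smallest: 144, 75, 52 bp.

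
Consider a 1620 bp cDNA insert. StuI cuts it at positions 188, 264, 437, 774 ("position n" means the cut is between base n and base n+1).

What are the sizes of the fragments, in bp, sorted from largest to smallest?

846, 337, 188, 173, 76 bp

Linear molecule, 4 cuts → 5 fragments:
  188 − 0 = 188 bp
  264 − 188 = 76 bp
  437 − 264 = 173 bp
  774 − 437 = 337 bp
  1620 − 774 = 846 bp
Sorted largest to smallest: 846, 337, 188, 173, 76 bp.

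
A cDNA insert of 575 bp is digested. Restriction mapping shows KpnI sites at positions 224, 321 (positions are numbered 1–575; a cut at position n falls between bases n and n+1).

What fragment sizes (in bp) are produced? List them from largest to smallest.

Linear molecule, 2 cuts → 3 fragments:
  224 − 0 = 224 bp
  321 − 224 = 97 bp
  575 − 321 = 254 bp
Sorted largest to smallest: 254, 224, 97 bp.

254, 224, 97 bp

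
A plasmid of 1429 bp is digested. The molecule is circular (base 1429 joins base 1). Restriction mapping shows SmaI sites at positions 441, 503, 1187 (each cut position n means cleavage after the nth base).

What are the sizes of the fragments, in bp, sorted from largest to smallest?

Circular molecule, 3 cuts → 3 fragments:
  503 − 441 = 62 bp
  1187 − 503 = 684 bp
  wrap: 1429 − 1187 + 441 = 683 bp
Sorted largest to smallest: 684, 683, 62 bp.

684, 683, 62 bp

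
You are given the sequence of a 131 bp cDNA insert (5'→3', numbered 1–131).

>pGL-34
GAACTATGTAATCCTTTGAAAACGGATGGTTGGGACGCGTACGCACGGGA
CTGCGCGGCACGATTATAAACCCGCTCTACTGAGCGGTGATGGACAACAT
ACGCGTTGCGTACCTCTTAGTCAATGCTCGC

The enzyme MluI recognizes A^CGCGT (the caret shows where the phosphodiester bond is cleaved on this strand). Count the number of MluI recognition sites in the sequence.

ACGCGT occurs starting at positions 35, 101.
MluI cuts at 2 sites.

2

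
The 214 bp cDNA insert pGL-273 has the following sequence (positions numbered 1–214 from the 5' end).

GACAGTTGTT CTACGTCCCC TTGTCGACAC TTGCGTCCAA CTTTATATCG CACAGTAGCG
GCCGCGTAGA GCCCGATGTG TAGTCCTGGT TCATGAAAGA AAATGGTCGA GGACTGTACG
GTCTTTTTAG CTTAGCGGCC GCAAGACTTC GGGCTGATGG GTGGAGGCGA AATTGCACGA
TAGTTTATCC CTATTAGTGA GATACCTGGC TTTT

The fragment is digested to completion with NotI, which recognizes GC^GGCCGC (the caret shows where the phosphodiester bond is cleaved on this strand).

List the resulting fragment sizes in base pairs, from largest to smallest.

NotI sites (GCGGCCGC) start at positions 58, 135.
NotI cuts after base 2 of each site, so after positions 59, 136.
Linear molecule, 2 cuts → 3 fragments:
  1–59 → 59 bp
  60–136 → 77 bp
  137–214 → 78 bp
Sorted largest to smallest: 78, 77, 59 bp.

78, 77, 59 bp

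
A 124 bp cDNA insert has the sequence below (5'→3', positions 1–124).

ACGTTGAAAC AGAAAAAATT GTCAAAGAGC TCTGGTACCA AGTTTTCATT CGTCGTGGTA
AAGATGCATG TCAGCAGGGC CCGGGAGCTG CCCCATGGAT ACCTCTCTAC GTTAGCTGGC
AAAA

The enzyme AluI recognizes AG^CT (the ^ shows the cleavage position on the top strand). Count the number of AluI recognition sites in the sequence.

AGCT occurs starting at positions 28, 86, 114.
AluI cuts at 3 sites.

3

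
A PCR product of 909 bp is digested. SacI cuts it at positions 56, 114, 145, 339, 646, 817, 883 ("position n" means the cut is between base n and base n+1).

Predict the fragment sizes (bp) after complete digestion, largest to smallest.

Linear molecule, 7 cuts → 8 fragments:
  56 − 0 = 56 bp
  114 − 56 = 58 bp
  145 − 114 = 31 bp
  339 − 145 = 194 bp
  646 − 339 = 307 bp
  817 − 646 = 171 bp
  883 − 817 = 66 bp
  909 − 883 = 26 bp
Sorted largest to smallest: 307, 194, 171, 66, 58, 56, 31, 26 bp.

307, 194, 171, 66, 58, 56, 31, 26 bp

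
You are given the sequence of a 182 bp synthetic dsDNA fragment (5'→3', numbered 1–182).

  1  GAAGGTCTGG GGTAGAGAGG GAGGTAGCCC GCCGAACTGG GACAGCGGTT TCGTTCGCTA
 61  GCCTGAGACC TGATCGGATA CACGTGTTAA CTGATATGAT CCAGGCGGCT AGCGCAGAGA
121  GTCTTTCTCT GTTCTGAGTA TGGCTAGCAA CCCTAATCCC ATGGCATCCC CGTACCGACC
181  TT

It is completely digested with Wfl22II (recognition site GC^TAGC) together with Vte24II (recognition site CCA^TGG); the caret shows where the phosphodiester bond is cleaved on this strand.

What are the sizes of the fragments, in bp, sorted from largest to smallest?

58, 51, 35, 21, 17 bp

Wfl22II sites (GCTAGC) start at positions 57, 108, 143.
Wfl22II cuts after base 2 of each site, so after positions 58, 109, 144.
The Vte24II site (CCATGG) starts at position 159.
Vte24II cuts after base 3 of each site, so after position 161.
Combined cut positions: 58, 109, 144, 161.
Linear molecule, 4 cuts → 5 fragments:
  1–58 → 58 bp
  59–109 → 51 bp
  110–144 → 35 bp
  145–161 → 17 bp
  162–182 → 21 bp
Sorted largest to smallest: 58, 51, 35, 21, 17 bp.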